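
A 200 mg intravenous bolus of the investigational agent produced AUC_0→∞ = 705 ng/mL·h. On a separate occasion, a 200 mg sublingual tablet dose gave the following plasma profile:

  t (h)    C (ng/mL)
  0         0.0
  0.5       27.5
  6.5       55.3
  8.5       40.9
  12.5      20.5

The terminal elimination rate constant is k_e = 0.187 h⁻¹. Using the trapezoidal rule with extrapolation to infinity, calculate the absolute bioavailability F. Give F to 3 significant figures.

F = 0.828

Trapezoidal AUC_0→12.5 (sublingual tablet):
  [0→0.5]: (0.0+27.5)/2 × 0.5 = 6.875
  [0.5→6.5]: (27.5+55.3)/2 × 6 = 248.4
  [6.5→8.5]: (55.3+40.9)/2 × 2 = 96.2
  [8.5→12.5]: (40.9+20.5)/2 × 4 = 122.8
  Sum = 474.275 ng/mL·h
Tail: C_last/k_e = 20.5/0.187 = 109.626
AUC_0→∞ (sublingual tablet) = 474.275 + 109.626 = 583.901 ng/mL·h
F = (AUC_ev/D_ev)/(AUC_iv/D_iv) = (583.901/200)/(705/200) = 2.919505/3.525 = 0.8282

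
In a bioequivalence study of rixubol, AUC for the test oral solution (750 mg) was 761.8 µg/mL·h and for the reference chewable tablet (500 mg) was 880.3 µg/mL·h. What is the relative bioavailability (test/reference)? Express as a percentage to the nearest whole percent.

F_rel = (AUC_test/D_test) / (AUC_ref/D_ref)
      = (761.8/750) / (880.3/500)
      = 1.01573 / 1.7606 = 0.5769 = 57.69%

F_rel = 58%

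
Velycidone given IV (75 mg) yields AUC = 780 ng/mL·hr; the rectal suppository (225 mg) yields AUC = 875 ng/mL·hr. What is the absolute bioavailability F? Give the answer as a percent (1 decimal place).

F = 37.4%

F = (AUC_ev / D_ev) / (AUC_iv / D_iv)
  = (875/225) / (780/75)
  = 3.88889 / 10.4 = 0.3739
  = 37.39%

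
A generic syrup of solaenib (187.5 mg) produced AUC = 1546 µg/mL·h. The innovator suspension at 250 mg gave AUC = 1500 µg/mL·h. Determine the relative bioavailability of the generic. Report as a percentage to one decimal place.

F_rel = (AUC_test/D_test) / (AUC_ref/D_ref)
      = (1546/187.5) / (1500/250)
      = 8.24533 / 6 = 1.3742 = 137.42%

F_rel = 137.4%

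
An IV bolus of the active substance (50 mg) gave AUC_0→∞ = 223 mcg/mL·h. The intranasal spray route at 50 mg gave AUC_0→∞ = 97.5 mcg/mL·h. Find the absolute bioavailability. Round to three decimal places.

F = (AUC_ev / D_ev) / (AUC_iv / D_iv)
  = (97.5/50) / (223/50)
  = 1.95 / 4.46 = 0.4372

F = 0.437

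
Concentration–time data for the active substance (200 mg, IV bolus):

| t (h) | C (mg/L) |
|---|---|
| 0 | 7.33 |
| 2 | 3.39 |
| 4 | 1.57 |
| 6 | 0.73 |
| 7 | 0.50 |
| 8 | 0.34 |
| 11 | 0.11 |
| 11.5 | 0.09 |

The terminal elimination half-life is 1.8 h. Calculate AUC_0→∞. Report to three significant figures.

Trapezoidal AUC_0→11.5:
  [0→2]: (7.33+3.39)/2 × 2 = 10.72
  [2→4]: (3.39+1.57)/2 × 2 = 4.96
  [4→6]: (1.57+0.73)/2 × 2 = 2.3
  [6→7]: (0.73+0.50)/2 × 1 = 0.615
  [7→8]: (0.50+0.34)/2 × 1 = 0.42
  [8→11]: (0.34+0.11)/2 × 3 = 0.675
  [11→11.5]: (0.11+0.09)/2 × 0.5 = 0.05
  Sum = 19.74 mg/L·h
k_e = ln2 / t½ = 0.693147 / 1.8 = 0.3851 h^-1
Extrapolated tail: C_last / k_e = 0.09 / 0.3851 = 0.234
AUC_0→∞ = 19.74 + 0.234 = 19.974 mg/L·h

AUC = 20.0 mg/L·h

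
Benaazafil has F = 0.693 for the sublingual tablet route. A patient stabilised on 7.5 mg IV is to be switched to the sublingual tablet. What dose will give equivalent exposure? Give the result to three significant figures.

D_sublingual = 10.8 mg

For equal systemic exposure: F × D_ev = D_iv
D_ev = D_iv / F = 7.5 / 0.693 = 10.8225 mg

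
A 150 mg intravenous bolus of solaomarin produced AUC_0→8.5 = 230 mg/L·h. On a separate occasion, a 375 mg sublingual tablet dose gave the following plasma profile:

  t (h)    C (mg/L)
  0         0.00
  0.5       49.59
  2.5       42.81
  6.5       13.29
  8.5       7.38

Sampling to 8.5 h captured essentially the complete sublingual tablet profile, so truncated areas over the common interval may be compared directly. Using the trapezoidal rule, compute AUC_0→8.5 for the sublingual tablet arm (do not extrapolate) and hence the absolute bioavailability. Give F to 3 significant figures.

Trapezoidal AUC_0→8.5 (sublingual tablet):
  [0→0.5]: (0.00+49.59)/2 × 0.5 = 12.3975
  [0.5→2.5]: (49.59+42.81)/2 × 2 = 92.4
  [2.5→6.5]: (42.81+13.29)/2 × 4 = 112.2
  [6.5→8.5]: (13.29+7.38)/2 × 2 = 20.67
  Sum = 237.6675 mg/L·h
F = (AUC_ev/D_ev)/(AUC_iv/D_iv) = (237.6675/375)/(230/150) = 0.63378/1.53333 = 0.4133

F = 0.413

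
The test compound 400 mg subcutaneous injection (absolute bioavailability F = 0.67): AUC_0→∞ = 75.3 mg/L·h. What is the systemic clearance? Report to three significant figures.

CL = 3.56 L/h

CL = F × Dose / AUC_0→∞
   = 0.67 × 400 / 75.3 = 3.5591 L/h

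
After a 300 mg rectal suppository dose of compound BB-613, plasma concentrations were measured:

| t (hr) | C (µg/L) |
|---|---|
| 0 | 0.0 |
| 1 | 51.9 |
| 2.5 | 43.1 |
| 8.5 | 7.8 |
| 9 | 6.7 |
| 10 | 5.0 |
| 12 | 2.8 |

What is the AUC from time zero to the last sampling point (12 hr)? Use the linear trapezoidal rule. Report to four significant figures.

Trapezoidal AUC_0→12:
  [0→1]: (0.0+51.9)/2 × 1 = 25.95
  [1→2.5]: (51.9+43.1)/2 × 1.5 = 71.25
  [2.5→8.5]: (43.1+7.8)/2 × 6 = 152.7
  [8.5→9]: (7.8+6.7)/2 × 0.5 = 3.625
  [9→10]: (6.7+5.0)/2 × 1 = 5.85
  [10→12]: (5.0+2.8)/2 × 2 = 7.8
  Sum = 267.175 µg/L·hr

AUC = 267.2 µg/L·hr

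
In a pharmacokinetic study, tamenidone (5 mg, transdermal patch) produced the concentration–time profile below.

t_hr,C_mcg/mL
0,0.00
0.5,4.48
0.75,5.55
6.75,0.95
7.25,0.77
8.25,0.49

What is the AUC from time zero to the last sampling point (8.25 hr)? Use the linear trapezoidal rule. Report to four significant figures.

Trapezoidal AUC_0→8.25:
  [0→0.5]: (0.00+4.48)/2 × 0.5 = 1.12
  [0.5→0.75]: (4.48+5.55)/2 × 0.25 = 1.25375
  [0.75→6.75]: (5.55+0.95)/2 × 6 = 19.5
  [6.75→7.25]: (0.95+0.77)/2 × 0.5 = 0.43
  [7.25→8.25]: (0.77+0.49)/2 × 1 = 0.63
  Sum = 22.93375 mcg/mL·hr

AUC = 22.93 mcg/mL·hr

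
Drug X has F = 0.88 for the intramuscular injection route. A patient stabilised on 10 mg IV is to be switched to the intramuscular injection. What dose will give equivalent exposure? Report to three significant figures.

D_intramuscular = 11.4 mg

For equal systemic exposure: F × D_ev = D_iv
D_ev = D_iv / F = 10 / 0.88 = 11.3636 mg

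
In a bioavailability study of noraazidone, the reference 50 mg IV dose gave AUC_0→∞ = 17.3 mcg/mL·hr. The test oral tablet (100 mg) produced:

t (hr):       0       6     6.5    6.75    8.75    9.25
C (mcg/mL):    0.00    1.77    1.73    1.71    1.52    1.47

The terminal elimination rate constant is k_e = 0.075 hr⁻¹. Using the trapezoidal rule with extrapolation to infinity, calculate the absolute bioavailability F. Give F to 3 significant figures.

Trapezoidal AUC_0→9.25 (oral tablet):
  [0→6]: (0.00+1.77)/2 × 6 = 5.31
  [6→6.5]: (1.77+1.73)/2 × 0.5 = 0.875
  [6.5→6.75]: (1.73+1.71)/2 × 0.25 = 0.43
  [6.75→8.75]: (1.71+1.52)/2 × 2 = 3.23
  [8.75→9.25]: (1.52+1.47)/2 × 0.5 = 0.7475
  Sum = 10.5925 mcg/mL·hr
Tail: C_last/k_e = 1.47/0.075 = 19.600
AUC_0→∞ (oral tablet) = 10.5925 + 19.600 = 30.1925 mcg/mL·hr
F = (AUC_ev/D_ev)/(AUC_iv/D_iv) = (30.1925/100)/(17.3/50) = 0.301925/0.346 = 0.8726

F = 0.873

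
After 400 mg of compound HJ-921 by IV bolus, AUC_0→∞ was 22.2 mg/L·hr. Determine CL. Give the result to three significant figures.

CL = Dose_iv / AUC_0→∞
   = 400 / 22.2 = 18.018 L/hr

CL = 18.0 L/hr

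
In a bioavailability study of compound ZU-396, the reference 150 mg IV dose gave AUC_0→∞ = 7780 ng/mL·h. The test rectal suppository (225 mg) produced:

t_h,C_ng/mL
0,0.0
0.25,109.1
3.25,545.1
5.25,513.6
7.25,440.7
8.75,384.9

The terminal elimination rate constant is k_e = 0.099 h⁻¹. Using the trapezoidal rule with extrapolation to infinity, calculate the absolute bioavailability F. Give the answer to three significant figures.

F = 0.644

Trapezoidal AUC_0→8.75 (rectal suppository):
  [0→0.25]: (0.0+109.1)/2 × 0.25 = 13.6375
  [0.25→3.25]: (109.1+545.1)/2 × 3 = 981.3
  [3.25→5.25]: (545.1+513.6)/2 × 2 = 1058.7
  [5.25→7.25]: (513.6+440.7)/2 × 2 = 954.3
  [7.25→8.75]: (440.7+384.9)/2 × 1.5 = 619.2
  Sum = 3627.1375 ng/mL·h
Tail: C_last/k_e = 384.9/0.099 = 3887.879
AUC_0→∞ (rectal suppository) = 3627.1375 + 3887.879 = 7515.0165 ng/mL·h
F = (AUC_ev/D_ev)/(AUC_iv/D_iv) = (7515.0165/225)/(7780/150) = 33.4001/51.8667 = 0.6440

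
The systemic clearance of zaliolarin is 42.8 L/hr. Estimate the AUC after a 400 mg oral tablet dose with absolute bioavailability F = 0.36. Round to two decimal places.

AUC_0→∞ = F × Dose / CL
        = 0.36 × 400 / 42.8 = 3.36449 mg/L·hr

AUC = 3.36 mg/L·hr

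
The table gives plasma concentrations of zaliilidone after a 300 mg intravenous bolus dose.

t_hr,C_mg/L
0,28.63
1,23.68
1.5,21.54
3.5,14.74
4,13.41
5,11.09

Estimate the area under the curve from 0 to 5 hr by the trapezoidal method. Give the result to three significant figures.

AUC = 93.0 mg/L·hr

Trapezoidal AUC_0→5:
  [0→1]: (28.63+23.68)/2 × 1 = 26.155
  [1→1.5]: (23.68+21.54)/2 × 0.5 = 11.305
  [1.5→3.5]: (21.54+14.74)/2 × 2 = 36.28
  [3.5→4]: (14.74+13.41)/2 × 0.5 = 7.0375
  [4→5]: (13.41+11.09)/2 × 1 = 12.25
  Sum = 93.0275 mg/L·hr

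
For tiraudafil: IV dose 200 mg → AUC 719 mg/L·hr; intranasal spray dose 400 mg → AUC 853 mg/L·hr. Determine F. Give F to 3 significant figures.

F = (AUC_ev / D_ev) / (AUC_iv / D_iv)
  = (853/400) / (719/200)
  = 2.1325 / 3.595 = 0.5932

F = 0.593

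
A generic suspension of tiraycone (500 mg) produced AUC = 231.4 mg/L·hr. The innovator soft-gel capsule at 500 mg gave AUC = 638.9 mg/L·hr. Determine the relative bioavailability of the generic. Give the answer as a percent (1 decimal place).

F_rel = 36.2%

F_rel = (AUC_test/D_test) / (AUC_ref/D_ref)
      = (231.4/500) / (638.9/500)
      = 0.4628 / 1.2778 = 0.3622 = 36.22%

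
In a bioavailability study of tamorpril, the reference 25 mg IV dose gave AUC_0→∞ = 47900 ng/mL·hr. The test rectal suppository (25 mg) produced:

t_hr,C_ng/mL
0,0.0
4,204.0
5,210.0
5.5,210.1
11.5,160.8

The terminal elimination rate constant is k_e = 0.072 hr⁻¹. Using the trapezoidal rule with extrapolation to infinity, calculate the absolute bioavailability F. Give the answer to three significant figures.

F = 0.0849

Trapezoidal AUC_0→11.5 (rectal suppository):
  [0→4]: (0.0+204.0)/2 × 4 = 408.0
  [4→5]: (204.0+210.0)/2 × 1 = 207.0
  [5→5.5]: (210.0+210.1)/2 × 0.5 = 105.025
  [5.5→11.5]: (210.1+160.8)/2 × 6 = 1112.7
  Sum = 1832.725 ng/mL·hr
Tail: C_last/k_e = 160.8/0.072 = 2233.333
AUC_0→∞ (rectal suppository) = 1832.725 + 2233.333 = 4066.058 ng/mL·hr
F = (AUC_ev/D_ev)/(AUC_iv/D_iv) = (4066.058/25)/(47900/25) = 162.64232/1916 = 0.0849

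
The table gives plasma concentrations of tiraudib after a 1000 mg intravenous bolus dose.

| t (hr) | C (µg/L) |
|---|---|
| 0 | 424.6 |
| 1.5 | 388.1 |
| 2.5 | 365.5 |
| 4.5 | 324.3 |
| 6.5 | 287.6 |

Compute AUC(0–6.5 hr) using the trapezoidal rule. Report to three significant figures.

Trapezoidal AUC_0→6.5:
  [0→1.5]: (424.6+388.1)/2 × 1.5 = 609.525
  [1.5→2.5]: (388.1+365.5)/2 × 1 = 376.8
  [2.5→4.5]: (365.5+324.3)/2 × 2 = 689.8
  [4.5→6.5]: (324.3+287.6)/2 × 2 = 611.9
  Sum = 2288.025 µg/L·hr

AUC = 2290 µg/L·hr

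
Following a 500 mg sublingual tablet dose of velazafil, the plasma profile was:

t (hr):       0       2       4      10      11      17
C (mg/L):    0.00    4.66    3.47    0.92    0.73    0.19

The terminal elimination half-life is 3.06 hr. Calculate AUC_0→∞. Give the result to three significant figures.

Trapezoidal AUC_0→17:
  [0→2]: (0.00+4.66)/2 × 2 = 4.66
  [2→4]: (4.66+3.47)/2 × 2 = 8.13
  [4→10]: (3.47+0.92)/2 × 6 = 13.17
  [10→11]: (0.92+0.73)/2 × 1 = 0.825
  [11→17]: (0.73+0.19)/2 × 6 = 2.76
  Sum = 29.545 mg/L·hr
k_e = ln2 / t½ = 0.693147 / 3.06 = 0.2265 hr^-1
Extrapolated tail: C_last / k_e = 0.19 / 0.2265 = 0.839
AUC_0→∞ = 29.545 + 0.839 = 30.384 mg/L·hr

AUC = 30.4 mg/L·hr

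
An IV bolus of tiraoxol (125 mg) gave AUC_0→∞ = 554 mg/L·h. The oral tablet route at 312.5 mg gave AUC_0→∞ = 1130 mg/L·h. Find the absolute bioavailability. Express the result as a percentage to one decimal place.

F = 81.6%

F = (AUC_ev / D_ev) / (AUC_iv / D_iv)
  = (1130/312.5) / (554/125)
  = 3.616 / 4.432 = 0.8159
  = 81.59%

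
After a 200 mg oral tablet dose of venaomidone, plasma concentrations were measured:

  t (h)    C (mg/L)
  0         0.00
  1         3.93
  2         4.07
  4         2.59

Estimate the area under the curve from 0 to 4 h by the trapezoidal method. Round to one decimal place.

Trapezoidal AUC_0→4:
  [0→1]: (0.00+3.93)/2 × 1 = 1.965
  [1→2]: (3.93+4.07)/2 × 1 = 4.0
  [2→4]: (4.07+2.59)/2 × 2 = 6.66
  Sum = 12.625 mg/L·h

AUC = 12.6 mg/L·h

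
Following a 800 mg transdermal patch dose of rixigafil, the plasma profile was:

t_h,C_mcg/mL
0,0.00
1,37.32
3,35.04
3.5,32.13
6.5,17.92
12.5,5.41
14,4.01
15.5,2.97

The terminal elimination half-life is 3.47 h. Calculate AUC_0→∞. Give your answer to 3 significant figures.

AUC = 280 mcg/mL·h

Trapezoidal AUC_0→15.5:
  [0→1]: (0.00+37.32)/2 × 1 = 18.66
  [1→3]: (37.32+35.04)/2 × 2 = 72.36
  [3→3.5]: (35.04+32.13)/2 × 0.5 = 16.7925
  [3.5→6.5]: (32.13+17.92)/2 × 3 = 75.075
  [6.5→12.5]: (17.92+5.41)/2 × 6 = 69.99
  [12.5→14]: (5.41+4.01)/2 × 1.5 = 7.065
  [14→15.5]: (4.01+2.97)/2 × 1.5 = 5.235
  Sum = 265.1775 mcg/mL·h
k_e = ln2 / t½ = 0.693147 / 3.47 = 0.1998 h^-1
Extrapolated tail: C_last / k_e = 2.97 / 0.1998 = 14.865
AUC_0→∞ = 265.1775 + 14.865 = 280.0425 mcg/mL·h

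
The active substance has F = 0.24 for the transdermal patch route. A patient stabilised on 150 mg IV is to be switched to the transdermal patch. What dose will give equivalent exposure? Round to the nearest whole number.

For equal systemic exposure: F × D_ev = D_iv
D_ev = D_iv / F = 150 / 0.24 = 625 mg

D_transdermal = 625 mg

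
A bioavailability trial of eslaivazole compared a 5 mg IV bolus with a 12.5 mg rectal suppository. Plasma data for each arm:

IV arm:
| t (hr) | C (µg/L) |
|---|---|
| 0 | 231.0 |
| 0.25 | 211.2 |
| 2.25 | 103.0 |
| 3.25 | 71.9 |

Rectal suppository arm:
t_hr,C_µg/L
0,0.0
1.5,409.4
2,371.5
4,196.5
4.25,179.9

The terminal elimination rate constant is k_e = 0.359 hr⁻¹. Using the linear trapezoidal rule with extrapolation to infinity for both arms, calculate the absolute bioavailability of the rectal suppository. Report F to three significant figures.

F = 0.985

Trapezoidal AUC_0→3.25 (IV):
  [0→0.25]: (231.0+211.2)/2 × 0.25 = 55.275
  [0.25→2.25]: (211.2+103.0)/2 × 2 = 314.2
  [2.25→3.25]: (103.0+71.9)/2 × 1 = 87.45
  Sum = 456.925 µg/L·hr
IV tail: 71.9/0.359 = 200.279; AUC_iv,0→∞ = 456.925 + 200.279 = 657.204 µg/L·hr
Trapezoidal AUC_0→4.25 (rectal suppository):
  [0→1.5]: (0.0+409.4)/2 × 1.5 = 307.05
  [1.5→2]: (409.4+371.5)/2 × 0.5 = 195.225
  [2→4]: (371.5+196.5)/2 × 2 = 568.0
  [4→4.25]: (196.5+179.9)/2 × 0.25 = 47.05
  Sum = 1117.325 µg/L·hr
rectal suppository tail: 179.9/0.359 = 501.114; AUC_ev,0→∞ = 1117.325 + 501.114 = 1618.439 µg/L·hr
F = (AUC_ev/D_ev)/(AUC_iv/D_iv) = (1618.439/12.5)/(657.204/5) = 129.47512/131.4408 = 0.9850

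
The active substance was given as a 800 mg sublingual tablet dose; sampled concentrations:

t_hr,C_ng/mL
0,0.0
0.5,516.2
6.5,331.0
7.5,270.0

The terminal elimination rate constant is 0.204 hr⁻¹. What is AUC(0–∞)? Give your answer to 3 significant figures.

Trapezoidal AUC_0→7.5:
  [0→0.5]: (0.0+516.2)/2 × 0.5 = 129.05
  [0.5→6.5]: (516.2+331.0)/2 × 6 = 2541.6
  [6.5→7.5]: (331.0+270.0)/2 × 1 = 300.5
  Sum = 2971.15 ng/mL·hr
Extrapolated tail: C_last / k_e = 270.0 / 0.204 = 1323.529
AUC_0→∞ = 2971.15 + 1323.529 = 4294.679 ng/mL·hr

AUC = 4290 ng/mL·hr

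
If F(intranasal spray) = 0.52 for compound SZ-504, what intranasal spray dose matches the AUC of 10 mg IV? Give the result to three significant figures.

For equal systemic exposure: F × D_ev = D_iv
D_ev = D_iv / F = 10 / 0.52 = 19.2308 mg

D_intranasal = 19.2 mg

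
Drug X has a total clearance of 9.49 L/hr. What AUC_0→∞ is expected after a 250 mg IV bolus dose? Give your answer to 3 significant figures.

AUC_0→∞ = Dose_iv / CL
        = 250 / 9.49 = 26.3435 mg/L·hr

AUC = 26.3 mg/L·hr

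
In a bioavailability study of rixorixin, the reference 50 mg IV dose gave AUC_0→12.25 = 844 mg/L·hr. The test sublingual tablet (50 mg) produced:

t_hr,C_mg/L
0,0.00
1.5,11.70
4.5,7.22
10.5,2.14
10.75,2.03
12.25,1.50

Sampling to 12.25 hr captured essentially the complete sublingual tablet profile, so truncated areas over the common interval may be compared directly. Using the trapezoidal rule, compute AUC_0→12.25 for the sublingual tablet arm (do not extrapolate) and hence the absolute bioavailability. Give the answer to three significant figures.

F = 0.0810

Trapezoidal AUC_0→12.25 (sublingual tablet):
  [0→1.5]: (0.00+11.70)/2 × 1.5 = 8.775
  [1.5→4.5]: (11.70+7.22)/2 × 3 = 28.38
  [4.5→10.5]: (7.22+2.14)/2 × 6 = 28.08
  [10.5→10.75]: (2.14+2.03)/2 × 0.25 = 0.52125
  [10.75→12.25]: (2.03+1.50)/2 × 1.5 = 2.6475
  Sum = 68.40375 mg/L·hr
F = (AUC_ev/D_ev)/(AUC_iv/D_iv) = (68.40375/50)/(844/50) = 1.368075/16.88 = 0.0810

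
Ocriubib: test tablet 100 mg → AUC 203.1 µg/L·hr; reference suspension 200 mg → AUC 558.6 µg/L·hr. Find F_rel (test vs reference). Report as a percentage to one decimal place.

F_rel = 72.7%

F_rel = (AUC_test/D_test) / (AUC_ref/D_ref)
      = (203.1/100) / (558.6/200)
      = 2.031 / 2.793 = 0.7272 = 72.72%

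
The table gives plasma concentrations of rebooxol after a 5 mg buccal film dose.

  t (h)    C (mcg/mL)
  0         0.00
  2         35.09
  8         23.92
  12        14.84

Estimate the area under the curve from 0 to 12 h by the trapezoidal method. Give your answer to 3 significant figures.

AUC = 290 mcg/mL·h

Trapezoidal AUC_0→12:
  [0→2]: (0.00+35.09)/2 × 2 = 35.09
  [2→8]: (35.09+23.92)/2 × 6 = 177.03
  [8→12]: (23.92+14.84)/2 × 4 = 77.52
  Sum = 289.64 mcg/mL·h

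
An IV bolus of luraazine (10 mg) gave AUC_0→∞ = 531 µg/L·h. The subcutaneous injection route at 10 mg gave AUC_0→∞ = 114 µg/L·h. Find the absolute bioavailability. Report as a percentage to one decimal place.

F = 21.5%

F = (AUC_ev / D_ev) / (AUC_iv / D_iv)
  = (114/10) / (531/10)
  = 11.4 / 53.1 = 0.2147
  = 21.47%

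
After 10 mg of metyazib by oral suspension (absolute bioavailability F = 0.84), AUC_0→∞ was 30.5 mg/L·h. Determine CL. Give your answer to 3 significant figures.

CL = F × Dose / AUC_0→∞
   = 0.84 × 10 / 30.5 = 0.27541 L/h

CL = 0.275 L/h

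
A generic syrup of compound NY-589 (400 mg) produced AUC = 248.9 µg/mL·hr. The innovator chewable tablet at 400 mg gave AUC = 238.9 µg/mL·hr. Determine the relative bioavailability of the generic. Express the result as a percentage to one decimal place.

F_rel = (AUC_test/D_test) / (AUC_ref/D_ref)
      = (248.9/400) / (238.9/400)
      = 0.62225 / 0.59725 = 1.0419 = 104.19%

F_rel = 104.2%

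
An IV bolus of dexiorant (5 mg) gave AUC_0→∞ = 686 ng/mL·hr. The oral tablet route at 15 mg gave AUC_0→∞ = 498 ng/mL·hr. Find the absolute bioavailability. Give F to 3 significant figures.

F = 0.242

F = (AUC_ev / D_ev) / (AUC_iv / D_iv)
  = (498/15) / (686/5)
  = 33.2 / 137.2 = 0.2420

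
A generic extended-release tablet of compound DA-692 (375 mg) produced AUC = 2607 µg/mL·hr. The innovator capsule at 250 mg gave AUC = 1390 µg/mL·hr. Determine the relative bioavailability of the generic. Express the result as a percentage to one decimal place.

F_rel = 125.0%

F_rel = (AUC_test/D_test) / (AUC_ref/D_ref)
      = (2607/375) / (1390/250)
      = 6.952 / 5.56 = 1.2504 = 125.04%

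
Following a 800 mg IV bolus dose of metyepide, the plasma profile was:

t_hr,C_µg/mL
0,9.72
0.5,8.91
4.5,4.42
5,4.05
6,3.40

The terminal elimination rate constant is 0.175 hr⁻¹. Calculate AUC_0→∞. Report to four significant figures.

AUC = 56.59 µg/mL·hr

Trapezoidal AUC_0→6:
  [0→0.5]: (9.72+8.91)/2 × 0.5 = 4.6575
  [0.5→4.5]: (8.91+4.42)/2 × 4 = 26.66
  [4.5→5]: (4.42+4.05)/2 × 0.5 = 2.1175
  [5→6]: (4.05+3.40)/2 × 1 = 3.725
  Sum = 37.16 µg/mL·hr
Extrapolated tail: C_last / k_e = 3.40 / 0.175 = 19.429
AUC_0→∞ = 37.16 + 19.429 = 56.589 µg/mL·hr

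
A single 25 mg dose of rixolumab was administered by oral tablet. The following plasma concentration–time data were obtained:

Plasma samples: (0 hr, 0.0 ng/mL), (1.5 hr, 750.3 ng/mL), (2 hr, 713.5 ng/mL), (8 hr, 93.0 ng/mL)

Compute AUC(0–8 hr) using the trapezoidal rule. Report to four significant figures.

AUC = 3348 ng/mL·hr

Trapezoidal AUC_0→8:
  [0→1.5]: (0.0+750.3)/2 × 1.5 = 562.725
  [1.5→2]: (750.3+713.5)/2 × 0.5 = 365.95
  [2→8]: (713.5+93.0)/2 × 6 = 2419.5
  Sum = 3348.175 ng/mL·hr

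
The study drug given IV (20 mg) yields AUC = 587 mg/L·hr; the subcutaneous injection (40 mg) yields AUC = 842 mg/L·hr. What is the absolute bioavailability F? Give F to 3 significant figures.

F = (AUC_ev / D_ev) / (AUC_iv / D_iv)
  = (842/40) / (587/20)
  = 21.05 / 29.35 = 0.7172

F = 0.717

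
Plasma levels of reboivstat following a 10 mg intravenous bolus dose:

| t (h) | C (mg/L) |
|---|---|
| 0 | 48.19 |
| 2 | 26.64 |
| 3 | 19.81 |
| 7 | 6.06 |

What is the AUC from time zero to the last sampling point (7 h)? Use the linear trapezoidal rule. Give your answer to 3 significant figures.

AUC = 150 mg/L·h

Trapezoidal AUC_0→7:
  [0→2]: (48.19+26.64)/2 × 2 = 74.83
  [2→3]: (26.64+19.81)/2 × 1 = 23.225
  [3→7]: (19.81+6.06)/2 × 4 = 51.74
  Sum = 149.795 mg/L·h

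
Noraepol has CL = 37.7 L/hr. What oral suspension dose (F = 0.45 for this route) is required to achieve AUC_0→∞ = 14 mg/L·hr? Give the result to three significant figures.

Dose = 1170 mg

Dose = CL × AUC_0→∞ / F
     = 37.7 × 14 / 0.45 = 1172.89 mg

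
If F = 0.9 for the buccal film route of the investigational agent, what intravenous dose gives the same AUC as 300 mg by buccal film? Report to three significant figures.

Systemic exposure from an extravascular dose = F × D_ev, so the equivalent IV dose is F × D_ev.
D_iv = F × D_ev = 0.9 × 300 = 270 mg

D_iv = 270 mg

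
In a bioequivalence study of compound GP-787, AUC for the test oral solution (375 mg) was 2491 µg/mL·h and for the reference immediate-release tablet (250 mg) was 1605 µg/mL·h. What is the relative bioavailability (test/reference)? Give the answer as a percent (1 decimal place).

F_rel = 103.5%

F_rel = (AUC_test/D_test) / (AUC_ref/D_ref)
      = (2491/375) / (1605/250)
      = 6.64267 / 6.42 = 1.0347 = 103.47%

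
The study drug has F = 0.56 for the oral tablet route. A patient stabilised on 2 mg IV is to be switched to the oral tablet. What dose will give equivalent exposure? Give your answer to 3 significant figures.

For equal systemic exposure: F × D_ev = D_iv
D_ev = D_iv / F = 2 / 0.56 = 3.57143 mg

D_oral = 3.57 mg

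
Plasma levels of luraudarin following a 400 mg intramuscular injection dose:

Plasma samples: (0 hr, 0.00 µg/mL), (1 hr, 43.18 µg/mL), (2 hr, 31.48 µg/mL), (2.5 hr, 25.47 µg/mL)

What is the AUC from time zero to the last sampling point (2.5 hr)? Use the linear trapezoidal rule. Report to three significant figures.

AUC = 73.2 µg/mL·hr

Trapezoidal AUC_0→2.5:
  [0→1]: (0.00+43.18)/2 × 1 = 21.59
  [1→2]: (43.18+31.48)/2 × 1 = 37.33
  [2→2.5]: (31.48+25.47)/2 × 0.5 = 14.2375
  Sum = 73.1575 µg/mL·hr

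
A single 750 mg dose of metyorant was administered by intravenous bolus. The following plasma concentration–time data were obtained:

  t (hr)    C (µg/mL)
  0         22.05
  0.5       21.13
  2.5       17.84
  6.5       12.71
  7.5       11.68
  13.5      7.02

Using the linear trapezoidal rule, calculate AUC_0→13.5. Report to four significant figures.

Trapezoidal AUC_0→13.5:
  [0→0.5]: (22.05+21.13)/2 × 0.5 = 10.795
  [0.5→2.5]: (21.13+17.84)/2 × 2 = 38.97
  [2.5→6.5]: (17.84+12.71)/2 × 4 = 61.1
  [6.5→7.5]: (12.71+11.68)/2 × 1 = 12.195
  [7.5→13.5]: (11.68+7.02)/2 × 6 = 56.1
  Sum = 179.16 µg/mL·hr

AUC = 179.2 µg/mL·hr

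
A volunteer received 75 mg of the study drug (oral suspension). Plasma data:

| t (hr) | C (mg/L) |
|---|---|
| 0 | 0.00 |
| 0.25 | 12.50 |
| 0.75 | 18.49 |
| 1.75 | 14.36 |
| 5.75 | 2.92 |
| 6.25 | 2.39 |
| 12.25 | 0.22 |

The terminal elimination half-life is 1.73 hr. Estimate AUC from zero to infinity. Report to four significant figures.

Trapezoidal AUC_0→12.25:
  [0→0.25]: (0.00+12.50)/2 × 0.25 = 1.5625
  [0.25→0.75]: (12.50+18.49)/2 × 0.5 = 7.7475
  [0.75→1.75]: (18.49+14.36)/2 × 1 = 16.425
  [1.75→5.75]: (14.36+2.92)/2 × 4 = 34.56
  [5.75→6.25]: (2.92+2.39)/2 × 0.5 = 1.3275
  [6.25→12.25]: (2.39+0.22)/2 × 6 = 7.83
  Sum = 69.4525 mg/L·hr
k_e = ln2 / t½ = 0.693147 / 1.73 = 0.4007 hr^-1
Extrapolated tail: C_last / k_e = 0.22 / 0.4007 = 0.549
AUC_0→∞ = 69.4525 + 0.549 = 70.0015 mg/L·hr

AUC = 70.00 mg/L·hr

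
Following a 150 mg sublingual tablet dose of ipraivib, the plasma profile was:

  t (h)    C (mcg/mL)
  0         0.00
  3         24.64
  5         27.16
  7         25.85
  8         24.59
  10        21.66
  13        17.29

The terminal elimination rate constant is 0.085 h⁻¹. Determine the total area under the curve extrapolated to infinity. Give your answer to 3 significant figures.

Trapezoidal AUC_0→13:
  [0→3]: (0.00+24.64)/2 × 3 = 36.96
  [3→5]: (24.64+27.16)/2 × 2 = 51.8
  [5→7]: (27.16+25.85)/2 × 2 = 53.01
  [7→8]: (25.85+24.59)/2 × 1 = 25.22
  [8→10]: (24.59+21.66)/2 × 2 = 46.25
  [10→13]: (21.66+17.29)/2 × 3 = 58.425
  Sum = 271.665 mcg/mL·h
Extrapolated tail: C_last / k_e = 17.29 / 0.085 = 203.412
AUC_0→∞ = 271.665 + 203.412 = 475.077 mcg/mL·h

AUC = 475 mcg/mL·h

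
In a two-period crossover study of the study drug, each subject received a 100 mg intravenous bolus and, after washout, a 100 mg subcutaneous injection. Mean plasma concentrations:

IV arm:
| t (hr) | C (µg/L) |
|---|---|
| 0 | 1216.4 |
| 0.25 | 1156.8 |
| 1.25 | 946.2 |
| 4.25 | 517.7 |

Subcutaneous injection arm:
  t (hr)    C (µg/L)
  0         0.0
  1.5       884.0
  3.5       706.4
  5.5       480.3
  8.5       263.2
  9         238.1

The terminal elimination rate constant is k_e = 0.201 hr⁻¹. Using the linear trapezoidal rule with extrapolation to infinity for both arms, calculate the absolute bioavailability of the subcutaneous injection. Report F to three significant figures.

Trapezoidal AUC_0→4.25 (IV):
  [0→0.25]: (1216.4+1156.8)/2 × 0.25 = 296.65
  [0.25→1.25]: (1156.8+946.2)/2 × 1 = 1051.5
  [1.25→4.25]: (946.2+517.7)/2 × 3 = 2195.85
  Sum = 3544.0 µg/L·hr
IV tail: 517.7/0.201 = 2575.622; AUC_iv,0→∞ = 3544.0 + 2575.622 = 6119.622 µg/L·hr
Trapezoidal AUC_0→9 (subcutaneous injection):
  [0→1.5]: (0.0+884.0)/2 × 1.5 = 663.0
  [1.5→3.5]: (884.0+706.4)/2 × 2 = 1590.4
  [3.5→5.5]: (706.4+480.3)/2 × 2 = 1186.7
  [5.5→8.5]: (480.3+263.2)/2 × 3 = 1115.25
  [8.5→9]: (263.2+238.1)/2 × 0.5 = 125.325
  Sum = 4680.675 µg/L·hr
subcutaneous injection tail: 238.1/0.201 = 1184.577; AUC_ev,0→∞ = 4680.675 + 1184.577 = 5865.252 µg/L·hr
F = (AUC_ev/D_ev)/(AUC_iv/D_iv) = (5865.252/100)/(6119.622/100) = 58.65252/61.19622 = 0.9584

F = 0.958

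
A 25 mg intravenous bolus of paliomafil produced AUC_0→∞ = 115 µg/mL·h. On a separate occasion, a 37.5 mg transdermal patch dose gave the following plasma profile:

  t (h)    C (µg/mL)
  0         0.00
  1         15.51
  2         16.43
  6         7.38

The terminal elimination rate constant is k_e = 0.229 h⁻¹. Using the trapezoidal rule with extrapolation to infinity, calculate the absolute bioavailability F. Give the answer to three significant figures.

F = 0.600

Trapezoidal AUC_0→6 (transdermal patch):
  [0→1]: (0.00+15.51)/2 × 1 = 7.755
  [1→2]: (15.51+16.43)/2 × 1 = 15.97
  [2→6]: (16.43+7.38)/2 × 4 = 47.62
  Sum = 71.345 µg/mL·h
Tail: C_last/k_e = 7.38/0.229 = 32.227
AUC_0→∞ (transdermal patch) = 71.345 + 32.227 = 103.572 µg/mL·h
F = (AUC_ev/D_ev)/(AUC_iv/D_iv) = (103.572/37.5)/(115/25) = 2.76192/4.6 = 0.6004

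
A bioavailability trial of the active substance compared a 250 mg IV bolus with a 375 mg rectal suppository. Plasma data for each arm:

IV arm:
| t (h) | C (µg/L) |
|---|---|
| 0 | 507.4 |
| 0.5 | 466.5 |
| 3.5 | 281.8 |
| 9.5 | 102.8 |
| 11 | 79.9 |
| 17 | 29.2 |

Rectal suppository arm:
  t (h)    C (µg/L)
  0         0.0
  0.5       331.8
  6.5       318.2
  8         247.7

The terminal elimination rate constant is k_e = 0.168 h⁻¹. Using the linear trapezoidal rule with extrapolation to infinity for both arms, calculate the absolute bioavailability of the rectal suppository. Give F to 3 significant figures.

F = 0.830

Trapezoidal AUC_0→17 (IV):
  [0→0.5]: (507.4+466.5)/2 × 0.5 = 243.475
  [0.5→3.5]: (466.5+281.8)/2 × 3 = 1122.45
  [3.5→9.5]: (281.8+102.8)/2 × 6 = 1153.8
  [9.5→11]: (102.8+79.9)/2 × 1.5 = 137.025
  [11→17]: (79.9+29.2)/2 × 6 = 327.3
  Sum = 2984.05 µg/L·h
IV tail: 29.2/0.168 = 173.810; AUC_iv,0→∞ = 2984.05 + 173.810 = 3157.86 µg/L·h
Trapezoidal AUC_0→8 (rectal suppository):
  [0→0.5]: (0.0+331.8)/2 × 0.5 = 82.95
  [0.5→6.5]: (331.8+318.2)/2 × 6 = 1950.0
  [6.5→8]: (318.2+247.7)/2 × 1.5 = 424.425
  Sum = 2457.375 µg/L·h
rectal suppository tail: 247.7/0.168 = 1474.405; AUC_ev,0→∞ = 2457.375 + 1474.405 = 3931.78 µg/L·h
F = (AUC_ev/D_ev)/(AUC_iv/D_iv) = (3931.78/375)/(3157.86/250) = 10.4847/12.63144 = 0.8300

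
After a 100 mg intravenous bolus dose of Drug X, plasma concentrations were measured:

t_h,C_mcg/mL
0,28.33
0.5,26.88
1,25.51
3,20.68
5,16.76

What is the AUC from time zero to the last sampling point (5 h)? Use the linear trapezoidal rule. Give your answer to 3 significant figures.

AUC = 111 mcg/mL·h

Trapezoidal AUC_0→5:
  [0→0.5]: (28.33+26.88)/2 × 0.5 = 13.8025
  [0.5→1]: (26.88+25.51)/2 × 0.5 = 13.0975
  [1→3]: (25.51+20.68)/2 × 2 = 46.19
  [3→5]: (20.68+16.76)/2 × 2 = 37.44
  Sum = 110.53 mcg/mL·h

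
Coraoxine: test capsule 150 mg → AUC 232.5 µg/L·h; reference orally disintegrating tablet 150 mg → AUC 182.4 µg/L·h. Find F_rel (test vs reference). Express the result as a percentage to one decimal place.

F_rel = 127.5%

F_rel = (AUC_test/D_test) / (AUC_ref/D_ref)
      = (232.5/150) / (182.4/150)
      = 1.55 / 1.216 = 1.2747 = 127.47%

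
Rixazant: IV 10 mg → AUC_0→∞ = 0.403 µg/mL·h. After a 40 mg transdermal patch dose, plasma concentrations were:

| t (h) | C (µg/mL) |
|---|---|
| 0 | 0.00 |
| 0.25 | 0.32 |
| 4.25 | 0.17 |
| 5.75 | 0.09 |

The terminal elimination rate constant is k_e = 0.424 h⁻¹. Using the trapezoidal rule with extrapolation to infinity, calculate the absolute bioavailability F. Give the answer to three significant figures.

F = 0.885

Trapezoidal AUC_0→5.75 (transdermal patch):
  [0→0.25]: (0.00+0.32)/2 × 0.25 = 0.04
  [0.25→4.25]: (0.32+0.17)/2 × 4 = 0.98
  [4.25→5.75]: (0.17+0.09)/2 × 1.5 = 0.195
  Sum = 1.215 µg/mL·h
Tail: C_last/k_e = 0.09/0.424 = 0.212
AUC_0→∞ (transdermal patch) = 1.215 + 0.212 = 1.427 µg/mL·h
F = (AUC_ev/D_ev)/(AUC_iv/D_iv) = (1.427/40)/(0.403/10) = 0.035675/0.0403 = 0.8852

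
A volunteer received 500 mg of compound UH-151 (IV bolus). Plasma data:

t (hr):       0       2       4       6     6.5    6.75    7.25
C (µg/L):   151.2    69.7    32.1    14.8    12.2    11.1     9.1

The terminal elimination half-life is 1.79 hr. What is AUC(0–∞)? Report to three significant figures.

AUC = 408 µg/L·hr

Trapezoidal AUC_0→7.25:
  [0→2]: (151.2+69.7)/2 × 2 = 220.9
  [2→4]: (69.7+32.1)/2 × 2 = 101.8
  [4→6]: (32.1+14.8)/2 × 2 = 46.9
  [6→6.5]: (14.8+12.2)/2 × 0.5 = 6.75
  [6.5→6.75]: (12.2+11.1)/2 × 0.25 = 2.9125
  [6.75→7.25]: (11.1+9.1)/2 × 0.5 = 5.05
  Sum = 384.3125 µg/L·hr
k_e = ln2 / t½ = 0.693147 / 1.79 = 0.3872 hr^-1
Extrapolated tail: C_last / k_e = 9.1 / 0.3872 = 23.502
AUC_0→∞ = 384.3125 + 23.502 = 407.8145 µg/L·hr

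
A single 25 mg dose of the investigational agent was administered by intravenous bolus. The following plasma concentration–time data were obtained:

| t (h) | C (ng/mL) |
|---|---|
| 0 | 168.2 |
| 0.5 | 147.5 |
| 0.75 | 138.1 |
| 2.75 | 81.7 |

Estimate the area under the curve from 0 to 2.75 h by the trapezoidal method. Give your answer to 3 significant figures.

Trapezoidal AUC_0→2.75:
  [0→0.5]: (168.2+147.5)/2 × 0.5 = 78.925
  [0.5→0.75]: (147.5+138.1)/2 × 0.25 = 35.7
  [0.75→2.75]: (138.1+81.7)/2 × 2 = 219.8
  Sum = 334.425 ng/mL·h

AUC = 334 ng/mL·h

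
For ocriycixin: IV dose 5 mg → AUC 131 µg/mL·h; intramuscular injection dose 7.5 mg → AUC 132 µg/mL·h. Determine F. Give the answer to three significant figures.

F = 0.672

F = (AUC_ev / D_ev) / (AUC_iv / D_iv)
  = (132/7.5) / (131/5)
  = 17.6 / 26.2 = 0.6718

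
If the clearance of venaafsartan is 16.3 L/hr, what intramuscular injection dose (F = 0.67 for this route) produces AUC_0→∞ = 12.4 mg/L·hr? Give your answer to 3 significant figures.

Dose = CL × AUC_0→∞ / F
     = 16.3 × 12.4 / 0.67 = 301.672 mg

Dose = 302 mg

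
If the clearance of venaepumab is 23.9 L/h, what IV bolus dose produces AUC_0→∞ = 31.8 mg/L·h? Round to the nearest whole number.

Dose = 760 mg

Dose_iv = CL × AUC_0→∞
     = 23.9 × 31.8 = 760.02 mg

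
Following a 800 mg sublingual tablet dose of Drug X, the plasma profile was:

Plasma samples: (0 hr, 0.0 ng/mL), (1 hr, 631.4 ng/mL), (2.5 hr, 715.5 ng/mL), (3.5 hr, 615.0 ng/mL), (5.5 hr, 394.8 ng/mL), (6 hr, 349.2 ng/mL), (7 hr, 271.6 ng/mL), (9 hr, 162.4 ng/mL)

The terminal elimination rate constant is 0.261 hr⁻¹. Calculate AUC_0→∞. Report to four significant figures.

Trapezoidal AUC_0→9:
  [0→1]: (0.0+631.4)/2 × 1 = 315.7
  [1→2.5]: (631.4+715.5)/2 × 1.5 = 1010.175
  [2.5→3.5]: (715.5+615.0)/2 × 1 = 665.25
  [3.5→5.5]: (615.0+394.8)/2 × 2 = 1009.8
  [5.5→6]: (394.8+349.2)/2 × 0.5 = 186.0
  [6→7]: (349.2+271.6)/2 × 1 = 310.4
  [7→9]: (271.6+162.4)/2 × 2 = 434.0
  Sum = 3931.325 ng/mL·hr
Extrapolated tail: C_last / k_e = 162.4 / 0.261 = 622.222
AUC_0→∞ = 3931.325 + 622.222 = 4553.547 ng/mL·hr

AUC = 4554 ng/mL·hr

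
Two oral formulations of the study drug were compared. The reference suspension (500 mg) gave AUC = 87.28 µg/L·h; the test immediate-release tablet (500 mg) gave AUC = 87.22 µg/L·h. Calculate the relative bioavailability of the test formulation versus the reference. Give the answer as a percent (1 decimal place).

F_rel = (AUC_test/D_test) / (AUC_ref/D_ref)
      = (87.22/500) / (87.28/500)
      = 0.17444 / 0.17456 = 0.9993 = 99.93%

F_rel = 99.9%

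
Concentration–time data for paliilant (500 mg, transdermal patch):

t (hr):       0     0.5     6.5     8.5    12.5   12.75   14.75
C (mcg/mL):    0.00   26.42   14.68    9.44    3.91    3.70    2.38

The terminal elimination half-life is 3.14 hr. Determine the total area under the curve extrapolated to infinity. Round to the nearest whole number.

AUC = 199 mcg/mL·hr

Trapezoidal AUC_0→14.75:
  [0→0.5]: (0.00+26.42)/2 × 0.5 = 6.605
  [0.5→6.5]: (26.42+14.68)/2 × 6 = 123.3
  [6.5→8.5]: (14.68+9.44)/2 × 2 = 24.12
  [8.5→12.5]: (9.44+3.91)/2 × 4 = 26.7
  [12.5→12.75]: (3.91+3.70)/2 × 0.25 = 0.95125
  [12.75→14.75]: (3.70+2.38)/2 × 2 = 6.08
  Sum = 187.75625 mcg/mL·hr
k_e = ln2 / t½ = 0.693147 / 3.14 = 0.2207 hr^-1
Extrapolated tail: C_last / k_e = 2.38 / 0.2207 = 10.784
AUC_0→∞ = 187.75625 + 10.784 = 198.54025 mcg/mL·hr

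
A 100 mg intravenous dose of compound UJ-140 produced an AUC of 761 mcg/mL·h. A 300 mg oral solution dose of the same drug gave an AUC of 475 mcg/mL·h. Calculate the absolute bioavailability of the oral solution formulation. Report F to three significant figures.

F = (AUC_ev / D_ev) / (AUC_iv / D_iv)
  = (475/300) / (761/100)
  = 1.58333 / 7.61 = 0.2081

F = 0.208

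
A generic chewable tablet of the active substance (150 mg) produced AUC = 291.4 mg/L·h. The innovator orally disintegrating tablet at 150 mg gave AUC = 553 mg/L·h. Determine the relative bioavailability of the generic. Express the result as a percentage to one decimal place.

F_rel = 52.7%

F_rel = (AUC_test/D_test) / (AUC_ref/D_ref)
      = (291.4/150) / (553/150)
      = 1.94267 / 3.68667 = 0.5269 = 52.69%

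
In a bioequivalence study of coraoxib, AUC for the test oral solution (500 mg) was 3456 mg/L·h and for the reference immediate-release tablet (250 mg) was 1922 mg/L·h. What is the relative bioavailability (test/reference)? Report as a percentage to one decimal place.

F_rel = (AUC_test/D_test) / (AUC_ref/D_ref)
      = (3456/500) / (1922/250)
      = 6.912 / 7.688 = 0.8991 = 89.91%

F_rel = 89.9%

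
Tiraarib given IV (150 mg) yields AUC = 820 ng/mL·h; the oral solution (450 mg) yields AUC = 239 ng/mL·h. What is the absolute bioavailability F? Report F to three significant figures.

F = 0.0972

F = (AUC_ev / D_ev) / (AUC_iv / D_iv)
  = (239/450) / (820/150)
  = 0.531111 / 5.46667 = 0.0972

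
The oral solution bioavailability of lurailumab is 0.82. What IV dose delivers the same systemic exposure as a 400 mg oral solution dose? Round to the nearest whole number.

D_iv = 328 mg

Systemic exposure from an extravascular dose = F × D_ev, so the equivalent IV dose is F × D_ev.
D_iv = F × D_ev = 0.82 × 400 = 328 mg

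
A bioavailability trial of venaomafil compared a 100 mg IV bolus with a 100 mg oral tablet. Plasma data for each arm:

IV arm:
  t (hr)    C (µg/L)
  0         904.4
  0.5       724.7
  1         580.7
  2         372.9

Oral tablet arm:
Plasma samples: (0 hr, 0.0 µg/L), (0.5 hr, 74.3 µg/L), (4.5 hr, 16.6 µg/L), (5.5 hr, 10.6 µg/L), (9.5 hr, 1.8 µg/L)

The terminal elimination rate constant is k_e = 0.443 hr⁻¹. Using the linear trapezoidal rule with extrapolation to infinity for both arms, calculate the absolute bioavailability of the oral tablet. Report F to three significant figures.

Trapezoidal AUC_0→2 (IV):
  [0→0.5]: (904.4+724.7)/2 × 0.5 = 407.275
  [0.5→1]: (724.7+580.7)/2 × 0.5 = 326.35
  [1→2]: (580.7+372.9)/2 × 1 = 476.8
  Sum = 1210.425 µg/L·hr
IV tail: 372.9/0.443 = 841.761; AUC_iv,0→∞ = 1210.425 + 841.761 = 2052.186 µg/L·hr
Trapezoidal AUC_0→9.5 (oral tablet):
  [0→0.5]: (0.0+74.3)/2 × 0.5 = 18.575
  [0.5→4.5]: (74.3+16.6)/2 × 4 = 181.8
  [4.5→5.5]: (16.6+10.6)/2 × 1 = 13.6
  [5.5→9.5]: (10.6+1.8)/2 × 4 = 24.8
  Sum = 238.775 µg/L·hr
oral tablet tail: 1.8/0.443 = 4.063; AUC_ev,0→∞ = 238.775 + 4.063 = 242.838 µg/L·hr
F = (AUC_ev/D_ev)/(AUC_iv/D_iv) = (242.838/100)/(2052.186/100) = 2.42838/20.52186 = 0.1183

F = 0.118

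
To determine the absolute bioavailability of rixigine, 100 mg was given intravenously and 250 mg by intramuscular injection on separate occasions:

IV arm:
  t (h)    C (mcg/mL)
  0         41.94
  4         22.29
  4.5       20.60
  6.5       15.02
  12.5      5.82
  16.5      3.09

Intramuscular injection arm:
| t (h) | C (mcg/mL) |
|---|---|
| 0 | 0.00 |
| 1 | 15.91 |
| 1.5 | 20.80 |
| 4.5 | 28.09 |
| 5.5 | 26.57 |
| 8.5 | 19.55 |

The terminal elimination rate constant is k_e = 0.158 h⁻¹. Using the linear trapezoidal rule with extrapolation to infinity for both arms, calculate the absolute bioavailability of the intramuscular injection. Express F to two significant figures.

F = 0.45

Trapezoidal AUC_0→16.5 (IV):
  [0→4]: (41.94+22.29)/2 × 4 = 128.46
  [4→4.5]: (22.29+20.60)/2 × 0.5 = 10.7225
  [4.5→6.5]: (20.60+15.02)/2 × 2 = 35.62
  [6.5→12.5]: (15.02+5.82)/2 × 6 = 62.52
  [12.5→16.5]: (5.82+3.09)/2 × 4 = 17.82
  Sum = 255.1425 mcg/mL·h
IV tail: 3.09/0.158 = 19.557; AUC_iv,0→∞ = 255.1425 + 19.557 = 274.6995 mcg/mL·h
Trapezoidal AUC_0→8.5 (intramuscular injection):
  [0→1]: (0.00+15.91)/2 × 1 = 7.955
  [1→1.5]: (15.91+20.80)/2 × 0.5 = 9.1775
  [1.5→4.5]: (20.80+28.09)/2 × 3 = 73.335
  [4.5→5.5]: (28.09+26.57)/2 × 1 = 27.33
  [5.5→8.5]: (26.57+19.55)/2 × 3 = 69.18
  Sum = 186.9775 mcg/mL·h
intramuscular injection tail: 19.55/0.158 = 123.734; AUC_ev,0→∞ = 186.9775 + 123.734 = 310.7115 mcg/mL·h
F = (AUC_ev/D_ev)/(AUC_iv/D_iv) = (310.7115/250)/(274.6995/100) = 1.242846/2.746995 = 0.4524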